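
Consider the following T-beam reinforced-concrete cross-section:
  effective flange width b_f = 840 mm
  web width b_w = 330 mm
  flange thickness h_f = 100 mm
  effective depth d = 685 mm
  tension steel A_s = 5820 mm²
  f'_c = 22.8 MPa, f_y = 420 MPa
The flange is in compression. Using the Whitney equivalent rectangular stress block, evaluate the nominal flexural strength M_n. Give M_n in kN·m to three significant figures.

Tension: T = A_s f_y = 5820 × 420 = 2444400 N.
Try a within the flange: a = T/(0.85 f'_c b_f) = 2444400/(0.85 × 22.8 × 840) = 150.15 mm.
a = 150.15 > h_f = 100 mm: the block extends into the web. Split into flange-overhang and web parts.
C_f = 0.85 f'_c (b_f − b_w) h_f = 0.85 × 22.8 × (840 − 330) × 100 = 988380 N.
Remaining web compression depth: a_w = (T − C_f)/(0.85 f'_c b_w) = (2444400 − 988380)/(0.85 × 22.8 × 330) = 227.67 mm.
M_n = C_f(d − h_f/2) + (T − C_f)(d − a_w/2) = 988380 × (685 − 50) + 1456020 × (685 − 113.835) = 627.62 + 831.63 = 1459.25 × 10⁶ N·mm.
M_n = 1459.25 kN·m.

M_n ≈ 1460 kN·m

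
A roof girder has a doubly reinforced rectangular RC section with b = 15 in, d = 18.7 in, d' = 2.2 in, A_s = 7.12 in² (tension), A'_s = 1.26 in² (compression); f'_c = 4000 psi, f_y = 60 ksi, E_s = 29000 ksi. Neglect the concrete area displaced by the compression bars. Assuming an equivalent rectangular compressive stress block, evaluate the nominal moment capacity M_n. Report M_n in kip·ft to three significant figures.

Assume both steels yield.
a = (A_s − A'_s) f_y/(0.85 f'_c b) = (7.12 − 1.26) × 60/(0.85 × 4 × 15) = 6.894 in.
c = a/β₁ = 6.894/0.85 = 8.111 in; ε'_s = 0.003(c − d')/c = 0.0022 ≥ ε_y = 0.0021, so the compression steel yields.
M_n = (A_s − A'_s) f_y (d − a/2) + A'_s f_y (d − d') = 351.6 × (18.7 − 3.447) + 75.6 × (18.7 − 2.2) = 5363.0 + 1247.4 = 6610.4 kip·in = 6610.4/12 = 550.87 kip·ft.

M_n ≈ 551 kip·ft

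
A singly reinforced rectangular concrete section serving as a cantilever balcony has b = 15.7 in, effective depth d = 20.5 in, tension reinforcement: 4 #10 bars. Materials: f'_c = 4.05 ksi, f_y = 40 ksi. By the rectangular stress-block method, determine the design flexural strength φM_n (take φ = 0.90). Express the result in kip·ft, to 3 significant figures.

φM_n ≈ 284 kip·ft

A_s = 4 × 1.27 = 5.08 in².
T = A_s f_y = 5.08 × 40 = 203.2 kips.
a = T/(0.85 f'_c b) = 203.2/(0.85 × 4.05 × 15.7) = 3.760 in.
M_n = T(d − a/2) = 203.2 × (20.5 − 1.88) = 3783.6 kip·in = 3783.6/12 = 315.30 kip·ft.
φM_n = 0.90 × 315.30 = 283.77 kip·ft.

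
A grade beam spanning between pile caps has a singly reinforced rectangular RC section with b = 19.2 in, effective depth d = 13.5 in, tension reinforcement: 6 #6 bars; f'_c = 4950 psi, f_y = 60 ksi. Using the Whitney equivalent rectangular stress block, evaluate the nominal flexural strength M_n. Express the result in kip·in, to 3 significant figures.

A_s = 6 × 0.44 = 2.64 in².
T = A_s f_y = 2.64 × 60 = 158.4 kips.
a = T/(0.85 f'_c b) = 158.4/(0.85 × 4.95 × 19.2) = 1.961 in.
M_n = T(d − a/2) = 158.4 × (13.5 − 0.9805) = 1983.1 kip·in.

M_n ≈ 1980 kip·in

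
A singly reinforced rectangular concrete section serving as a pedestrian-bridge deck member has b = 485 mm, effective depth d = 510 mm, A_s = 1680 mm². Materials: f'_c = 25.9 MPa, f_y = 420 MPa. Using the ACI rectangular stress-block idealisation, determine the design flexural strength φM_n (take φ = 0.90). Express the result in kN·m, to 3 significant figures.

φM_n ≈ 303 kN·m

T = A_s f_y = 1680 × 420 = 705600 N = 705.6 kN.
From C = T: a = T/(0.85 f'_c b) = 705600/(0.85 × 25.9 × 485) = 66.08 mm.
M_n = T(d − a/2) = 705.6 kN × (510 − 33.04) mm = 336.54 kN·m.
φM_n = 0.90 × 336.54 = 302.89 kN·m.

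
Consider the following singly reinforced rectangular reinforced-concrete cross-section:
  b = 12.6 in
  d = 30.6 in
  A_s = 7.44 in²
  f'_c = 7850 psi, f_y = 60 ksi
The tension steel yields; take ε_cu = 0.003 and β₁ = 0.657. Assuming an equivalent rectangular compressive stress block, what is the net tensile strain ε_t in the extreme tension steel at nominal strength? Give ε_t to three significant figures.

a = A_s f_y/(0.85 f'_c b) = 5.310 in.
β₁ = 0.657, so c = a/β₁ = 5.310/0.657 = 8.082 in.
From the linear strain diagram with ε_cu = 0.003: ε_t = 0.003 (d − c)/c = 0.003 × (30.6 − 8.082)/8.082 = 0.00836.
Since ε_t ≥ 0.005, the section is tension-controlled.

ε_t ≈ 0.00836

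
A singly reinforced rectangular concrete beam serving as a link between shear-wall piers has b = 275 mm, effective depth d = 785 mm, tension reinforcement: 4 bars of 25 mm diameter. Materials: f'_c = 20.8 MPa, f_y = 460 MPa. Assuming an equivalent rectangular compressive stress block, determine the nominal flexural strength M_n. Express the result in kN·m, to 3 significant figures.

M_n ≈ 625 kN·m

A_s = 4 × 491 = 1964 mm².
T = A_s f_y = 1964 × 460 = 903440 N = 903.44 kN.
From C = T: a = T/(0.85 f'_c b) = 903440/(0.85 × 20.8 × 275) = 185.82 mm.
M_n = T(d − a/2) = 903.44 kN × (785 − 92.91) mm = 625.26 kN·m.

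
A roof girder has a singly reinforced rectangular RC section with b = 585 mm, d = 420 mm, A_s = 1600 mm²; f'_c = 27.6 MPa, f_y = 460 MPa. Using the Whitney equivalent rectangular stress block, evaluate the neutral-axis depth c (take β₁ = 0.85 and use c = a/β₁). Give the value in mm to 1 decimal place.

c ≈ 63.1 mm

T = A_s f_y = 1600 × 460 = 736000 N = 736 kN.
Setting C = 0.85 f'_c a b equal to T: a = 736000/(0.85 × 27.6 × 585) = 53.628 mm.
With β₁ = 0.85, c = a/β₁ = 53.628/0.85 = 63.1 mm.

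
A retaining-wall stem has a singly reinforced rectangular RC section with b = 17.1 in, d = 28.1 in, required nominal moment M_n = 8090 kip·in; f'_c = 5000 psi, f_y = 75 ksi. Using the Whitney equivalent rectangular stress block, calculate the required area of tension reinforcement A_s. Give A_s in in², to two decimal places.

A_s ≈ 4.16 in²

From M_n = 0.85 f'_c a b (d − a/2):
a = d − √(d² − 2M_n/(0.85 f'_c b)) = 28.1 − √(28.1² − 2 × 8090/(0.85 × 5 × 17.1)) = 4.289 in.
A_s = 0.85 f'_c a b / f_y = 0.85 × 5 × 4.289 × 17.1 / 75 = 4.156 in².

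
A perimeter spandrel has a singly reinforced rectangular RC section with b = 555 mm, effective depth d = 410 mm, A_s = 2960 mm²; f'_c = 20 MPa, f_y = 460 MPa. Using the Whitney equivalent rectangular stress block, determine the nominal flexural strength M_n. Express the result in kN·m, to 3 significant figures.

M_n ≈ 460 kN·m

T = A_s f_y = 2960 × 460 = 1361600 N = 1361.6 kN.
From C = T: a = T/(0.85 f'_c b) = 1361600/(0.85 × 20 × 555) = 144.31 mm.
M_n = T(d − a/2) = 1361.6 kN × (410 − 72.155) mm = 460.01 kN·m.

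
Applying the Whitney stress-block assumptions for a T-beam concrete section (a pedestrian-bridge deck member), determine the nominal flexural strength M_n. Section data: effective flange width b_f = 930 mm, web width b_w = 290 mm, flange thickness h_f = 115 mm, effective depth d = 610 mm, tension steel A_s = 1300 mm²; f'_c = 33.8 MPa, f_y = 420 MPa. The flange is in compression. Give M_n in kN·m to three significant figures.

Tension: T = A_s f_y = 1300 × 420 = 546000 N.
Try a within the flange: a = T/(0.85 f'_c b_f) = 546000/(0.85 × 33.8 × 930) = 20.43 mm.
Since a = 20.43 ≤ h_f = 115 mm, the stress block lies entirely in the flange; analyse as a rectangular beam of width b_f.
M_n = T(d − a/2) = 546000 × (610 − 10.215) = 327.48 × 10⁶ N·mm.
M_n = 327.48 kN·m.

M_n ≈ 327 kN·m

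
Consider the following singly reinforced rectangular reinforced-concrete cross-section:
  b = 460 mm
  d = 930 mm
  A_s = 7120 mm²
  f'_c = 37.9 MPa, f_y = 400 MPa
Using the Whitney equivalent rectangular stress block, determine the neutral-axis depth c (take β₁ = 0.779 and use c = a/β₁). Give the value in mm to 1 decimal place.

T = A_s f_y = 7120 × 400 = 2848000 N = 2848 kN.
Setting C = 0.85 f'_c a b equal to T: a = 2848000/(0.85 × 37.9 × 460) = 192.187 mm.
With β₁ = 0.779, c = a/β₁ = 192.187/0.779 = 246.7 mm.

c ≈ 246.7 mm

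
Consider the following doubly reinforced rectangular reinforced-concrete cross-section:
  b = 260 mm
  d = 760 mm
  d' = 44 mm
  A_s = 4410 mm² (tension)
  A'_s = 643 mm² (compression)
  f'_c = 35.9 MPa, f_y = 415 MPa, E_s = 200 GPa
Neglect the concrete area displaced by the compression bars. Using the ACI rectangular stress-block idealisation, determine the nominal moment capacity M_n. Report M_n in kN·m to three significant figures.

Assume both tension and compression steel yield.
Net tension couple steel: A_s − A'_s = 3767 mm².
a = (A_s − A'_s) f_y / (0.85 f'_c b) = 1563305/(0.85 × 35.9 × 260) = 197.04 mm.
c = a/β₁ = 197.04/0.794 = 248.16 mm; ε'_s = 0.003(c − d')/c = 0.0025 ≥ f_y/E_s = 0.0021, so compression steel does yield.
M_n = (A_s − A'_s) f_y (d − a/2) + A'_s f_y (d − d') = [1563305 × (760 − 98.52) + 266845 × (760 − 44)] × 10⁻⁶ = 1034.09 + 191.06 = 1225.15 kN·m.

M_n ≈ 1230 kN·m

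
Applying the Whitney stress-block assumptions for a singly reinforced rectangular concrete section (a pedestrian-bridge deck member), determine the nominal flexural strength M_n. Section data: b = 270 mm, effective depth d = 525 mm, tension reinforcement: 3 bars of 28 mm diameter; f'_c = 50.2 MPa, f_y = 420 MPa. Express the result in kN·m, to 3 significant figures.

M_n ≈ 381 kN·m

A_s = 3 × 616 = 1848 mm².
T = A_s f_y = 1848 × 420 = 776160 N = 776.16 kN.
From C = T: a = T/(0.85 f'_c b) = 776160/(0.85 × 50.2 × 270) = 67.37 mm.
M_n = T(d − a/2) = 776.16 kN × (525 − 33.685) mm = 381.34 kN·m.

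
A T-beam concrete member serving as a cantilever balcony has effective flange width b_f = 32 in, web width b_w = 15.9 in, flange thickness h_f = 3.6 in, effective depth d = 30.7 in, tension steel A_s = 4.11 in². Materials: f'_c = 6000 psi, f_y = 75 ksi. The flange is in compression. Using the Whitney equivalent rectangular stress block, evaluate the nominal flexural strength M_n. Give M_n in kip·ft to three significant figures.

M_n ≈ 764 kip·ft

Tension: T = A_s f_y = 4.11 × 75 = 308.25 kips.
Try a within the flange: a = T/(0.85 f'_c b_f) = 308.25/(0.85 × 6 × 32) = 1.889 in.
Since a = 1.889 ≤ h_f = 3.6 in, the stress block lies entirely in the flange; analyse as a rectangular beam of width b_f.
M_n = T(d − a/2) = 308.25 × (30.7 − 0.9445) = 9172.1 kip·in.
M_n = 9172.1/12 = 764.34 kip·ft.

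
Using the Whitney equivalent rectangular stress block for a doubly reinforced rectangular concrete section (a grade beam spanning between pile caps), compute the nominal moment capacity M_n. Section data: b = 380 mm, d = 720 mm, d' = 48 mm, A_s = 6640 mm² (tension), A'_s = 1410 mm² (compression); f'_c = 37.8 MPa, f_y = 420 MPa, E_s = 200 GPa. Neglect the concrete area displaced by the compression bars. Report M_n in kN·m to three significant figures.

Assume both tension and compression steel yield.
Net tension couple steel: A_s − A'_s = 5230 mm².
a = (A_s − A'_s) f_y / (0.85 f'_c b) = 2196600/(0.85 × 37.8 × 380) = 179.91 mm.
c = a/β₁ = 179.91/0.78 = 230.65 mm; ε'_s = 0.003(c − d')/c = 0.0024 ≥ f_y/E_s = 0.0021, so compression steel does yield.
M_n = (A_s − A'_s) f_y (d − a/2) + A'_s f_y (d − d') = [2196600 × (720 − 89.955) + 592200 × (720 − 48)] × 10⁻⁶ = 1383.96 + 397.96 = 1781.92 kN·m.

M_n ≈ 1780 kN·m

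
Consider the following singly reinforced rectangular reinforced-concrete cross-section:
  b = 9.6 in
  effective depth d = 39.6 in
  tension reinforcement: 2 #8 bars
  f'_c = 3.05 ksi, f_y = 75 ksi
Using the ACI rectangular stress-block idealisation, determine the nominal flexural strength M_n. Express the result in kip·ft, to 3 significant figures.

A_s = 2 × 0.79 = 1.58 in².
T = A_s f_y = 1.58 × 75 = 118.5 kips.
a = T/(0.85 f'_c b) = 118.5/(0.85 × 3.05 × 9.6) = 4.761 in.
M_n = T(d − a/2) = 118.5 × (39.6 − 2.3805) = 4410.5 kip·in = 4410.5/12 = 367.54 kip·ft.

M_n ≈ 368 kip·ft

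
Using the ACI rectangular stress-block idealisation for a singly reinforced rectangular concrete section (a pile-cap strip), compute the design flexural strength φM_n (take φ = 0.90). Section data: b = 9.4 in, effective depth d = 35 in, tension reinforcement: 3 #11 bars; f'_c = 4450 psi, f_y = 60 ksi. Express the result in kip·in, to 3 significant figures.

A_s = 3 × 1.56 = 4.68 in².
T = A_s f_y = 4.68 × 60 = 280.8 kips.
a = T/(0.85 f'_c b) = 280.8/(0.85 × 4.45 × 9.4) = 7.898 in.
M_n = T(d − a/2) = 280.8 × (35 − 3.949) = 8719.1 kip·in.
φM_n = 0.90 × 8719.1 = 7847.2 kip·in.

φM_n ≈ 7850 kip·in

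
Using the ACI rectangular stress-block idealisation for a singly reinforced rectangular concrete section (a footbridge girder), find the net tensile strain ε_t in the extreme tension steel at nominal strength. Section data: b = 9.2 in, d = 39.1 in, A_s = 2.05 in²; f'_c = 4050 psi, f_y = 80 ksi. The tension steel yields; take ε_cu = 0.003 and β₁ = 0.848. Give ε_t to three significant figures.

ε_t ≈ 0.0162

a = A_s f_y/(0.85 f'_c b) = 5.178 in.
β₁ = 0.848, so c = a/β₁ = 5.178/0.848 = 6.106 in.
From the linear strain diagram with ε_cu = 0.003: ε_t = 0.003 (d − c)/c = 0.003 × (39.1 − 6.106)/6.106 = 0.0162.
Since ε_t ≥ 0.005, the section is tension-controlled.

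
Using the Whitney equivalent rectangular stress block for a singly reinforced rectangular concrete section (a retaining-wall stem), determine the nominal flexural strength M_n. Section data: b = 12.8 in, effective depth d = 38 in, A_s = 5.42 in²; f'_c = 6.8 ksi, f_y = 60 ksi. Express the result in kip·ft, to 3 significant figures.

M_n ≈ 970 kip·ft

T = A_s f_y = 5.42 × 60 = 325.2 kips.
a = T/(0.85 f'_c b) = 325.2/(0.85 × 6.8 × 12.8) = 4.396 in.
M_n = T(d − a/2) = 325.2 × (38 − 2.198) = 11642.8 kip·in = 11642.8/12 = 970.23 kip·ft.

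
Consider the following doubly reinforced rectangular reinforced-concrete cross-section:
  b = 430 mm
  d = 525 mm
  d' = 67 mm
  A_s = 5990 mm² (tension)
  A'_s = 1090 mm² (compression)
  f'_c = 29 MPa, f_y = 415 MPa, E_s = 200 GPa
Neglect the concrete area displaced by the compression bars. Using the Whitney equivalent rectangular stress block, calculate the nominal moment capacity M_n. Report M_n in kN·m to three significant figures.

Assume both tension and compression steel yield.
Net tension couple steel: A_s − A'_s = 4900 mm².
a = (A_s − A'_s) f_y / (0.85 f'_c b) = 2033500/(0.85 × 29 × 430) = 191.85 mm.
c = a/β₁ = 191.85/0.843 = 227.58 mm; ε'_s = 0.003(c − d')/c = 0.0021 ≥ f_y/E_s = 0.0021, so compression steel does yield.
M_n = (A_s − A'_s) f_y (d − a/2) + A'_s f_y (d − d') = [2033500 × (525 − 95.925) + 452350 × (525 − 67)] × 10⁻⁶ = 872.52 + 207.18 = 1079.70 kN·m.

M_n ≈ 1080 kN·m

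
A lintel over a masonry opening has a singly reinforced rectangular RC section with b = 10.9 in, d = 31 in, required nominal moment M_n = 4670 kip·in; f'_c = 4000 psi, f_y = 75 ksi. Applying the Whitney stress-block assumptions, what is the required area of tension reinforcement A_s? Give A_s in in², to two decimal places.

From M_n = 0.85 f'_c a b (d − a/2):
a = d − √(d² − 2M_n/(0.85 f'_c b)) = 31 − √(31² − 2 × 4670/(0.85 × 4 × 10.9)) = 4.373 in.
A_s = 0.85 f'_c a b / f_y = 0.85 × 4 × 4.373 × 10.9 / 75 = 2.161 in².

A_s ≈ 2.16 in²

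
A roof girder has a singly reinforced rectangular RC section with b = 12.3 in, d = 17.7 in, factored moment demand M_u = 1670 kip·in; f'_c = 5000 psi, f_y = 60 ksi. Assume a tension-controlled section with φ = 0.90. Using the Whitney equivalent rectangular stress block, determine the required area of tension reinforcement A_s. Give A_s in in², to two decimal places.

A_s ≈ 1.86 in²

M_n = M_u/φ = 1670/0.90 = 1855.56 kip·in.
From M_n = 0.85 f'_c a b (d − a/2):
a = d − √(d² − 2M_n/(0.85 f'_c b)) = 17.7 − √(17.7² − 2 × 1855.56/(0.85 × 5 × 12.3)) = 2.134 in.
A_s = 0.85 f'_c a b / f_y = 0.85 × 5 × 2.134 × 12.3 / 60 = 1.859 in².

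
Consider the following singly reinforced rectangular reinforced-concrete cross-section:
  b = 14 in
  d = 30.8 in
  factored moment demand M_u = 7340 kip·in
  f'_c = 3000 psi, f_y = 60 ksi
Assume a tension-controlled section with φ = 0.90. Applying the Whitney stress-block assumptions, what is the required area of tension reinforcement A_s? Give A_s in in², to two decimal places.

A_s ≈ 5.13 in²

M_n = M_u/φ = 7340/0.90 = 8155.56 kip·in.
From M_n = 0.85 f'_c a b (d − a/2):
a = d − √(d² − 2M_n/(0.85 f'_c b)) = 30.8 − √(30.8² − 2 × 8155.56/(0.85 × 3 × 14)) = 8.625 in.
A_s = 0.85 f'_c a b / f_y = 0.85 × 3 × 8.625 × 14 / 60 = 5.132 in².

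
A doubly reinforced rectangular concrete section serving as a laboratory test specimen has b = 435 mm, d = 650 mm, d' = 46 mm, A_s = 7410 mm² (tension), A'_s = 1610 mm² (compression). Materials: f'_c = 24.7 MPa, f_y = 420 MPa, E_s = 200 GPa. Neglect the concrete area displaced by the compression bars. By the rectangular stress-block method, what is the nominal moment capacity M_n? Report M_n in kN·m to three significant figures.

M_n ≈ 1670 kN·m

Assume both tension and compression steel yield.
Net tension couple steel: A_s − A'_s = 5800 mm².
a = (A_s − A'_s) f_y / (0.85 f'_c b) = 2436000/(0.85 × 24.7 × 435) = 266.73 mm.
c = a/β₁ = 266.73/0.85 = 313.80 mm; ε'_s = 0.003(c − d')/c = 0.0026 ≥ f_y/E_s = 0.0021, so compression steel does yield.
M_n = (A_s − A'_s) f_y (d − a/2) + A'_s f_y (d − d') = [2436000 × (650 − 133.365) + 676200 × (650 − 46)] × 10⁻⁶ = 1258.52 + 408.42 = 1666.94 kN·m.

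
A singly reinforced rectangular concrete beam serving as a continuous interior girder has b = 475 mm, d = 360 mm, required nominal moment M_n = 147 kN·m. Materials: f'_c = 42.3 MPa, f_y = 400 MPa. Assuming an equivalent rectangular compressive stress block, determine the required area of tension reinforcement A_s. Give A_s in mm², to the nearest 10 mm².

A_s ≈ 1060 mm²

With M_n = 0.85 f'_c a b (d − a/2), solve the quadratic for a:
a = d − √(d² − 2M_n/(0.85 f'_c b)) = 360 − √(360² − 2 × 147×10⁶/(0.85 × 42.3 × 475)) = 24.76 mm.
A_s = 0.85 f'_c a b / f_y = 0.85 × 42.3 × 24.76 × 475 / 400 = 1057.2 mm².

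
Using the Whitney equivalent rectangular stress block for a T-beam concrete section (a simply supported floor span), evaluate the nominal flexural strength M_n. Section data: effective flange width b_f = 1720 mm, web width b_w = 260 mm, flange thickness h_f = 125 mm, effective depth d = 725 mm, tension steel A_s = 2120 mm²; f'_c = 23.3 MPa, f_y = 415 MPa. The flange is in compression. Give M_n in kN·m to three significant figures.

M_n ≈ 626 kN·m

Tension: T = A_s f_y = 2120 × 415 = 879800 N.
Try a within the flange: a = T/(0.85 f'_c b_f) = 879800/(0.85 × 23.3 × 1720) = 25.83 mm.
Since a = 25.83 ≤ h_f = 125 mm, the stress block lies entirely in the flange; analyse as a rectangular beam of width b_f.
M_n = T(d − a/2) = 879800 × (725 − 12.915) = 626.49 × 10⁶ N·mm.
M_n = 626.49 kN·m.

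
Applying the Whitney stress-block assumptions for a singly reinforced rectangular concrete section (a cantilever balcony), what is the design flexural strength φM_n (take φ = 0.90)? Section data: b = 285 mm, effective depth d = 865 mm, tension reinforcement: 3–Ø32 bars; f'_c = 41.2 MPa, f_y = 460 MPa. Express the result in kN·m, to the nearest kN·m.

φM_n ≈ 808 kN·m

A_s = 3 × 804 = 2412 mm².
T = A_s f_y = 2412 × 460 = 1109520 N = 1109.52 kN.
From C = T: a = T/(0.85 f'_c b) = 1109520/(0.85 × 41.2 × 285) = 111.17 mm.
M_n = T(d − a/2) = 1109.52 kN × (865 − 55.585) mm = 898.06 kN·m.
φM_n = 0.90 × 898.06 = 808.25 kN·m.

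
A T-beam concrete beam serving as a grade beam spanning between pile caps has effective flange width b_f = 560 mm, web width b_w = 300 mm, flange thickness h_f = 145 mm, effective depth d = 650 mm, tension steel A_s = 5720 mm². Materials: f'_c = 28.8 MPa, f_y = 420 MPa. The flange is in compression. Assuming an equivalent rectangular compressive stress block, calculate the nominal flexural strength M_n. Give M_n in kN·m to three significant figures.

M_n ≈ 1350 kN·m

Tension: T = A_s f_y = 5720 × 420 = 2402400 N.
Try a within the flange: a = T/(0.85 f'_c b_f) = 2402400/(0.85 × 28.8 × 560) = 175.25 mm.
a = 175.25 > h_f = 145 mm: the block extends into the web. Split into flange-overhang and web parts.
C_f = 0.85 f'_c (b_f − b_w) h_f = 0.85 × 28.8 × (560 − 300) × 145 = 922896 N.
Remaining web compression depth: a_w = (T − C_f)/(0.85 f'_c b_w) = (2402400 − 922896)/(0.85 × 28.8 × 300) = 201.46 mm.
M_n = C_f(d − h_f/2) + (T − C_f)(d − a_w/2) = 922896 × (650 − 72.5) + 1479504 × (650 − 100.73) = 532.97 + 812.65 = 1345.62 × 10⁶ N·mm.
M_n = 1345.62 kN·m.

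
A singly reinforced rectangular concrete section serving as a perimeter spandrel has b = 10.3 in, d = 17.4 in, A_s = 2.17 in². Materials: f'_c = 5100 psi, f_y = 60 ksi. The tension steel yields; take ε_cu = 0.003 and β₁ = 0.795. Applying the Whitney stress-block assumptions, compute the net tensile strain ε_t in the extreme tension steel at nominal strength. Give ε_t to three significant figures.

a = A_s f_y/(0.85 f'_c b) = 2.916 in.
β₁ = 0.795, so c = a/β₁ = 2.916/0.795 = 3.668 in.
From the linear strain diagram with ε_cu = 0.003: ε_t = 0.003 (d − c)/c = 0.003 × (17.4 − 3.668)/3.668 = 0.0112.
Since ε_t ≥ 0.005, the section is tension-controlled.

ε_t ≈ 0.0112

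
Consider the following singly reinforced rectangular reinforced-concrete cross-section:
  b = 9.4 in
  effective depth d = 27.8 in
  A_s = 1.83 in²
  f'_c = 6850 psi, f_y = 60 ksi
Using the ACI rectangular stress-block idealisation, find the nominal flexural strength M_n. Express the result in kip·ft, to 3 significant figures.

T = A_s f_y = 1.83 × 60 = 109.8 kips.
a = T/(0.85 f'_c b) = 109.8/(0.85 × 6.85 × 9.4) = 2.006 in.
M_n = T(d − a/2) = 109.8 × (27.8 − 1.003) = 2942.3 kip·in = 2942.3/12 = 245.19 kip·ft.

M_n ≈ 245 kip·ft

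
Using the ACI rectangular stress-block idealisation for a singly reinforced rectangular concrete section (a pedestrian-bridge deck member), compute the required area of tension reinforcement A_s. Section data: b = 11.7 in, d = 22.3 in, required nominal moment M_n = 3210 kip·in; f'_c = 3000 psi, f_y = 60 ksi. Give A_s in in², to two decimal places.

From M_n = 0.85 f'_c a b (d − a/2):
a = d − √(d² − 2M_n/(0.85 f'_c b)) = 22.3 − √(22.3² − 2 × 3210/(0.85 × 3 × 11.7)) = 5.504 in.
A_s = 0.85 f'_c a b / f_y = 0.85 × 3 × 5.504 × 11.7 / 60 = 2.737 in².

A_s ≈ 2.74 in²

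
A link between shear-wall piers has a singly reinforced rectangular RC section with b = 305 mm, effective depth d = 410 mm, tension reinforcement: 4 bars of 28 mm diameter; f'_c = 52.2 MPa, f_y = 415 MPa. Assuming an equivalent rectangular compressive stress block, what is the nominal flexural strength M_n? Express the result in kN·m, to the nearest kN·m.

A_s = 4 × 616 = 2464 mm².
T = A_s f_y = 2464 × 415 = 1022560 N = 1022.56 kN.
From C = T: a = T/(0.85 f'_c b) = 1022560/(0.85 × 52.2 × 305) = 75.56 mm.
M_n = T(d − a/2) = 1022.56 kN × (410 − 37.78) mm = 380.62 kN·m.

M_n ≈ 381 kN·m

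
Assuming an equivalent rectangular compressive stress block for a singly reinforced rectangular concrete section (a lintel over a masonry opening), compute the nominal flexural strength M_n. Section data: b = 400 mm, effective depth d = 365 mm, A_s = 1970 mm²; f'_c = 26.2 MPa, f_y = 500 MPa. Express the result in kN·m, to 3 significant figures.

M_n ≈ 305 kN·m

T = A_s f_y = 1970 × 500 = 985000 N = 985 kN.
From C = T: a = T/(0.85 f'_c b) = 985000/(0.85 × 26.2 × 400) = 110.57 mm.
M_n = T(d − a/2) = 985 kN × (365 − 55.285) mm = 305.07 kN·m.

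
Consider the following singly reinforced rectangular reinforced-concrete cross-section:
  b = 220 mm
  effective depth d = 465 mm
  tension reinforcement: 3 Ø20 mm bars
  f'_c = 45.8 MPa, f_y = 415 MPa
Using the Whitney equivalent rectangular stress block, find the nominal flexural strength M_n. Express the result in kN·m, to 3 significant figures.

A_s = 3 × 314 = 942 mm².
T = A_s f_y = 942 × 415 = 390930 N = 390.93 kN.
From C = T: a = T/(0.85 f'_c b) = 390930/(0.85 × 45.8 × 220) = 45.64 mm.
M_n = T(d − a/2) = 390.93 kN × (465 − 22.82) mm = 172.86 kN·m.

M_n ≈ 173 kN·m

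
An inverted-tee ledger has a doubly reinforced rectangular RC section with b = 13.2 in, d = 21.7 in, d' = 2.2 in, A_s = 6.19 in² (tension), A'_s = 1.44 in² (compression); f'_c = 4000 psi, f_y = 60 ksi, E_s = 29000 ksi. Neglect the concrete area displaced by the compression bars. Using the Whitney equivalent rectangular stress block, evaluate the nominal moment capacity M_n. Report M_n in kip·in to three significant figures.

M_n ≈ 6960 kip·in

Assume both steels yield.
a = (A_s − A'_s) f_y/(0.85 f'_c b) = (6.19 − 1.44) × 60/(0.85 × 4 × 13.2) = 6.350 in.
c = a/β₁ = 6.350/0.85 = 7.471 in; ε'_s = 0.003(c − d')/c = 0.0021 ≥ ε_y = 0.0021, so the compression steel yields.
M_n = (A_s − A'_s) f_y (d − a/2) + A'_s f_y (d − d') = 285 × (21.7 − 3.175) + 86.4 × (21.7 − 2.2) = 5279.6 + 1684.8 = 6964.4 kip·in.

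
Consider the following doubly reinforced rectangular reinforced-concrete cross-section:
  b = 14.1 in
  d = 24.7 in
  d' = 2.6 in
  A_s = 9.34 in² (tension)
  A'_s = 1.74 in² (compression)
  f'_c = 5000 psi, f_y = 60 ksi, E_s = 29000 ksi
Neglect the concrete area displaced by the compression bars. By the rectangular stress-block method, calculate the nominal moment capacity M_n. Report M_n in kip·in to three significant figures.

Assume both steels yield.
a = (A_s − A'_s) f_y/(0.85 f'_c b) = (9.34 − 1.74) × 60/(0.85 × 5 × 14.1) = 7.610 in.
c = a/β₁ = 7.610/0.8 = 9.513 in; ε'_s = 0.003(c − d')/c = 0.0022 ≥ ε_y = 0.0021, so the compression steel yields.
M_n = (A_s − A'_s) f_y (d − a/2) + A'_s f_y (d − d') = 456 × (24.7 − 3.805) + 104.4 × (24.7 − 2.6) = 9528.1 + 2307.2 = 11835.3 kip·in.

M_n ≈ 11800 kip·in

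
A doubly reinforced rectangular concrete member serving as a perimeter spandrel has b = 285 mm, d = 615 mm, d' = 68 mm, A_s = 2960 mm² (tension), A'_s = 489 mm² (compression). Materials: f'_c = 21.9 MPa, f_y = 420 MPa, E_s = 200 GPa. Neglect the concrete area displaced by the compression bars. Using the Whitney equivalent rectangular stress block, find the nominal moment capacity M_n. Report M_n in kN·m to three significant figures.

M_n ≈ 649 kN·m

Assume both tension and compression steel yield.
Net tension couple steel: A_s − A'_s = 2471 mm².
a = (A_s − A'_s) f_y / (0.85 f'_c b) = 1037820/(0.85 × 21.9 × 285) = 195.62 mm.
c = a/β₁ = 195.62/0.85 = 230.14 mm; ε'_s = 0.003(c − d')/c = 0.0021 ≥ f_y/E_s = 0.0021, so compression steel does yield.
M_n = (A_s − A'_s) f_y (d − a/2) + A'_s f_y (d − d') = [1037820 × (615 − 97.81) + 205380 × (615 − 68)] × 10⁻⁶ = 536.75 + 112.34 = 649.09 kN·m.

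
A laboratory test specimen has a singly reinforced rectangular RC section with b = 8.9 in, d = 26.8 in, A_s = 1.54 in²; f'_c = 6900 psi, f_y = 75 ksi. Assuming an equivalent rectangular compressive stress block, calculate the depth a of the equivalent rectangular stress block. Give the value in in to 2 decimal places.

T = A_s f_y = 1.54 × 75 = 115.5 kips.
a = T/(0.85 f'_c b) = 115.5/(0.85 × 6.9 × 8.9) = 2.21 in.

a ≈ 2.21 in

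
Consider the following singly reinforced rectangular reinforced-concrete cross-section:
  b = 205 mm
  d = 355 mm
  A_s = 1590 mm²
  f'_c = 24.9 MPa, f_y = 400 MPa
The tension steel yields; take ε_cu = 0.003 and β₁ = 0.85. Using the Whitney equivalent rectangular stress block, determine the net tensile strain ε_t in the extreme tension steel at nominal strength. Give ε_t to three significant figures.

a = A_s f_y/(0.85 f'_c b) = 146.58 mm.
β₁ = 0.85, so c = a/β₁ = 146.58/0.85 = 172.45 mm.
From the linear strain diagram with ε_cu = 0.003: ε_t = 0.003 (d − c)/c = 0.003 × (355 − 172.45)/172.45 = 0.00318.
ε_t < 0.004 — the section is over-reinforced for flexure under ACI limits.

ε_t ≈ 0.00318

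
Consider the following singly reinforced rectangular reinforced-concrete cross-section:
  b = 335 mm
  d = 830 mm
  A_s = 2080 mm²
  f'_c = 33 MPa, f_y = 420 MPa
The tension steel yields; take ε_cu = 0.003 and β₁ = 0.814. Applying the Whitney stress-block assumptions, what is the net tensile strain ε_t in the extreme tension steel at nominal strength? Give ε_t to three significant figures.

a = A_s f_y/(0.85 f'_c b) = 92.97 mm.
β₁ = 0.814, so c = a/β₁ = 92.97/0.814 = 114.21 mm.
From the linear strain diagram with ε_cu = 0.003: ε_t = 0.003 (d − c)/c = 0.003 × (830 − 114.21)/114.21 = 0.0188.
Since ε_t ≥ 0.005, the section is tension-controlled.

ε_t ≈ 0.0188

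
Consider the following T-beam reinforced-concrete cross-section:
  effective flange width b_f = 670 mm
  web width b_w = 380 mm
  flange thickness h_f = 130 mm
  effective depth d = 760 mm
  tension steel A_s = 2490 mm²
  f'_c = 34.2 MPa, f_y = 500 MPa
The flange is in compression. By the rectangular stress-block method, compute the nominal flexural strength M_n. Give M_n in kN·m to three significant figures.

M_n ≈ 906 kN·m

Tension: T = A_s f_y = 2490 × 500 = 1245000 N.
Try a within the flange: a = T/(0.85 f'_c b_f) = 1245000/(0.85 × 34.2 × 670) = 63.92 mm.
Since a = 63.92 ≤ h_f = 130 mm, the stress block lies entirely in the flange; analyse as a rectangular beam of width b_f.
M_n = T(d − a/2) = 1245000 × (760 − 31.96) = 906.41 × 10⁶ N·mm.
M_n = 906.41 kN·m.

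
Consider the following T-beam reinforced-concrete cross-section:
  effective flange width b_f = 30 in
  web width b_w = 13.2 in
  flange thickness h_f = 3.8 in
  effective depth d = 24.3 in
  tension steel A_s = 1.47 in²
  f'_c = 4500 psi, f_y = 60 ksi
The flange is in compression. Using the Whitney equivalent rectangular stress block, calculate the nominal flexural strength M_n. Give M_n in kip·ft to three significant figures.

M_n ≈ 176 kip·ft

Tension: T = A_s f_y = 1.47 × 60 = 88.2 kips.
Try a within the flange: a = T/(0.85 f'_c b_f) = 88.2/(0.85 × 4.5 × 30) = 0.769 in.
Since a = 0.769 ≤ h_f = 3.8 in, the stress block lies entirely in the flange; analyse as a rectangular beam of width b_f.
M_n = T(d − a/2) = 88.2 × (24.3 − 0.3845) = 2109.3 kip·in.
M_n = 2109.3/12 = 175.78 kip·ft.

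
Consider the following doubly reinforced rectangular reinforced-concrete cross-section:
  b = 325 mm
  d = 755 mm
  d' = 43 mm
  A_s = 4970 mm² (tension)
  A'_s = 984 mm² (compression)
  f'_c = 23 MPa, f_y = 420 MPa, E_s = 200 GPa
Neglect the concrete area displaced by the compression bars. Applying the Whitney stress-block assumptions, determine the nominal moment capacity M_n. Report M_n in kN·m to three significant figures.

Assume both tension and compression steel yield.
Net tension couple steel: A_s − A'_s = 3986 mm².
a = (A_s − A'_s) f_y / (0.85 f'_c b) = 1674120/(0.85 × 23 × 325) = 263.49 mm.
c = a/β₁ = 263.49/0.85 = 309.99 mm; ε'_s = 0.003(c − d')/c = 0.0026 ≥ f_y/E_s = 0.0021, so compression steel does yield.
M_n = (A_s − A'_s) f_y (d − a/2) + A'_s f_y (d − d') = [1674120 × (755 − 131.745) + 413280 × (755 − 43)] × 10⁻⁶ = 1043.40 + 294.26 = 1337.66 kN·m.

M_n ≈ 1340 kN·m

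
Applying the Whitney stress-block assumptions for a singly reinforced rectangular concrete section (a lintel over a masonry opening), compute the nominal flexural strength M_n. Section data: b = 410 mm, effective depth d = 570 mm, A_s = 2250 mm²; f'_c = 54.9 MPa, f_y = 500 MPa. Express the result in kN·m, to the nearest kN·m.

M_n ≈ 608 kN·m

T = A_s f_y = 2250 × 500 = 1125000 N = 1125 kN.
From C = T: a = T/(0.85 f'_c b) = 1125000/(0.85 × 54.9 × 410) = 58.80 mm.
M_n = T(d − a/2) = 1125 kN × (570 − 29.4) mm = 608.18 kN·m.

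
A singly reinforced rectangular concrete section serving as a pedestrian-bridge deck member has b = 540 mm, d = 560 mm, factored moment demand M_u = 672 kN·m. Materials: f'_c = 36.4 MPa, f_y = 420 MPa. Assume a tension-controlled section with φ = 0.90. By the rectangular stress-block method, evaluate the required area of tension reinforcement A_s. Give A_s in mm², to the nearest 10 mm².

M_n = M_u/φ = 672/0.90 = 746.667 kN·m.
With M_n = 0.85 f'_c a b (d − a/2), solve the quadratic for a:
a = d − √(d² − 2M_n/(0.85 f'_c b)) = 560 − √(560² − 2 × 746.667×10⁶/(0.85 × 36.4 × 540)) = 86.48 mm.
A_s = 0.85 f'_c a b / f_y = 0.85 × 36.4 × 86.48 × 540 / 420 = 3440.2 mm².

A_s ≈ 3440 mm²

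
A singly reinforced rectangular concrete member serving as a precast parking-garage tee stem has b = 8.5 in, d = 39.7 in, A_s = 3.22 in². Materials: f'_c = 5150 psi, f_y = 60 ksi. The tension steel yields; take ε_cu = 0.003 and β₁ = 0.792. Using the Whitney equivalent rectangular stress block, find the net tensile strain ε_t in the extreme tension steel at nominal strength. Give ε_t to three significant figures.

a = A_s f_y/(0.85 f'_c b) = 5.192 in.
β₁ = 0.792, so c = a/β₁ = 5.192/0.792 = 6.556 in.
From the linear strain diagram with ε_cu = 0.003: ε_t = 0.003 (d − c)/c = 0.003 × (39.7 − 6.556)/6.556 = 0.0152.
Since ε_t ≥ 0.005, the section is tension-controlled.

ε_t ≈ 0.0152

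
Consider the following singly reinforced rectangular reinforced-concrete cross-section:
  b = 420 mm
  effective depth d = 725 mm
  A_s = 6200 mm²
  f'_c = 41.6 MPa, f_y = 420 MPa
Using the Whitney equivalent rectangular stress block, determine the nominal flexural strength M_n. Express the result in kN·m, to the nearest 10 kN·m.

M_n ≈ 1660 kN·m

T = A_s f_y = 6200 × 420 = 2604000 N = 2604 kN.
From C = T: a = T/(0.85 f'_c b) = 2604000/(0.85 × 41.6 × 420) = 175.34 mm.
M_n = T(d − a/2) = 2604 kN × (725 − 87.67) mm = 1659.61 kN·m.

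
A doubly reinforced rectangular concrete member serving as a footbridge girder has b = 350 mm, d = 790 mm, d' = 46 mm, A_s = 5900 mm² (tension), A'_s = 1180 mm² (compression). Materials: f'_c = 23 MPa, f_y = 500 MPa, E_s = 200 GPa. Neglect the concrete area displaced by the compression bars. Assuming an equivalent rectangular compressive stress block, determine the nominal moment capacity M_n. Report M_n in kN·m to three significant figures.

M_n ≈ 1900 kN·m

Assume both tension and compression steel yield.
Net tension couple steel: A_s − A'_s = 4720 mm².
a = (A_s − A'_s) f_y / (0.85 f'_c b) = 2360000/(0.85 × 23 × 350) = 344.90 mm.
c = a/β₁ = 344.90/0.85 = 405.76 mm; ε'_s = 0.003(c − d')/c = 0.0027 ≥ f_y/E_s = 0.0025, so compression steel does yield.
M_n = (A_s − A'_s) f_y (d − a/2) + A'_s f_y (d − d') = [2360000 × (790 − 172.45) + 590000 × (790 − 46)] × 10⁻⁶ = 1457.42 + 438.96 = 1896.38 kN·m.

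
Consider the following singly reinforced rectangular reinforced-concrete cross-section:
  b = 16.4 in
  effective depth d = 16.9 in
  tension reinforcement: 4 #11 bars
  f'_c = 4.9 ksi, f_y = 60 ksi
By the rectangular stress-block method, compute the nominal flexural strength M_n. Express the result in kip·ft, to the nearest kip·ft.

A_s = 4 × 1.56 = 6.24 in².
T = A_s f_y = 6.24 × 60 = 374.4 kips.
a = T/(0.85 f'_c b) = 374.4/(0.85 × 4.9 × 16.4) = 5.481 in.
M_n = T(d − a/2) = 374.4 × (16.9 − 2.7405) = 5301.3 kip·in = 5301.3/12 = 441.78 kip·ft.

M_n ≈ 442 kip·ft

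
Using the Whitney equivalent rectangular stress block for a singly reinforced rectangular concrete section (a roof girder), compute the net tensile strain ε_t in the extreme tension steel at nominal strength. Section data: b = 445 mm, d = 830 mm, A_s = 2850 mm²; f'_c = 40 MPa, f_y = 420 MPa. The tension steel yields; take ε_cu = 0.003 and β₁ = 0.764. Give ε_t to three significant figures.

a = A_s f_y/(0.85 f'_c b) = 79.11 mm.
β₁ = 0.764, so c = a/β₁ = 79.11/0.764 = 103.55 mm.
From the linear strain diagram with ε_cu = 0.003: ε_t = 0.003 (d − c)/c = 0.003 × (830 − 103.55)/103.55 = 0.0210.
Since ε_t ≥ 0.005, the section is tension-controlled.

ε_t ≈ 0.0210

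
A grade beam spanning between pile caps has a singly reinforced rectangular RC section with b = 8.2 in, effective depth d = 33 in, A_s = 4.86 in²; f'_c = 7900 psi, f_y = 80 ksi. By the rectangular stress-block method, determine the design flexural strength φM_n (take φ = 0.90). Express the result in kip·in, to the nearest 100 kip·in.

φM_n ≈ 10300 kip·in

T = A_s f_y = 4.86 × 80 = 388.8 kips.
a = T/(0.85 f'_c b) = 388.8/(0.85 × 7.9 × 8.2) = 7.061 in.
M_n = T(d − a/2) = 388.8 × (33 − 3.5305) = 11457.7 kip·in.
φM_n = 0.90 × 11457.7 = 10311.9 kip·in.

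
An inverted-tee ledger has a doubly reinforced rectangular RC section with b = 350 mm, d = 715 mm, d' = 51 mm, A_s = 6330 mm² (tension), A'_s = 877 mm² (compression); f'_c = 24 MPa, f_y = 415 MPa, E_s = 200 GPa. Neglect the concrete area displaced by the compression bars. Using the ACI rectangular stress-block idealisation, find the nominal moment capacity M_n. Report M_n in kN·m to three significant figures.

Assume both tension and compression steel yield.
Net tension couple steel: A_s − A'_s = 5453 mm².
a = (A_s − A'_s) f_y / (0.85 f'_c b) = 2262995/(0.85 × 24 × 350) = 316.95 mm.
c = a/β₁ = 316.95/0.85 = 372.88 mm; ε'_s = 0.003(c − d')/c = 0.0026 ≥ f_y/E_s = 0.0021, so compression steel does yield.
M_n = (A_s − A'_s) f_y (d − a/2) + A'_s f_y (d − d') = [2262995 × (715 − 158.475) + 363955 × (715 − 51)] × 10⁻⁶ = 1259.41 + 241.67 = 1501.08 kN·m.

M_n ≈ 1500 kN·m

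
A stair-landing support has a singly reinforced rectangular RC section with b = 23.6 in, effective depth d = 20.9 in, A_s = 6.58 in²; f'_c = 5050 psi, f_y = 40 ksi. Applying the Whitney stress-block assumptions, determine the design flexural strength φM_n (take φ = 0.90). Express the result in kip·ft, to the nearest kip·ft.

φM_n ≈ 387 kip·ft

T = A_s f_y = 6.58 × 40 = 263.2 kips.
a = T/(0.85 f'_c b) = 263.2/(0.85 × 5.05 × 23.6) = 2.598 in.
M_n = T(d − a/2) = 263.2 × (20.9 − 1.299) = 5159.0 kip·in = 5159.0/12 = 429.92 kip·ft.
φM_n = 0.90 × 429.92 = 386.93 kip·ft.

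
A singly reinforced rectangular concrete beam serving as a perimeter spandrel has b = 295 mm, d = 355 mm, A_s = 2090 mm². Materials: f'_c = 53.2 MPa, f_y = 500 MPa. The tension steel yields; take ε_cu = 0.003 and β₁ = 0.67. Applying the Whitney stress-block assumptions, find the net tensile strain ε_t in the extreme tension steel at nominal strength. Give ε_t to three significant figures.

a = A_s f_y/(0.85 f'_c b) = 78.34 mm.
β₁ = 0.67, so c = a/β₁ = 78.34/0.67 = 116.93 mm.
From the linear strain diagram with ε_cu = 0.003: ε_t = 0.003 (d − c)/c = 0.003 × (355 − 116.93)/116.93 = 0.00611.
Since ε_t ≥ 0.005, the section is tension-controlled.

ε_t ≈ 0.00611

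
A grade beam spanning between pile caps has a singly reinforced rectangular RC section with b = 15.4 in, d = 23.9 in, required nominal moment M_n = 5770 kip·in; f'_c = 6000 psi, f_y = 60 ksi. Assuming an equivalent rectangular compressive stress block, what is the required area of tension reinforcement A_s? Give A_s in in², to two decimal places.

A_s ≈ 4.32 in²

From M_n = 0.85 f'_c a b (d − a/2):
a = d − √(d² − 2M_n/(0.85 f'_c b)) = 23.9 − √(23.9² − 2 × 5770/(0.85 × 6 × 15.4)) = 3.302 in.
A_s = 0.85 f'_c a b / f_y = 0.85 × 6 × 3.302 × 15.4 / 60 = 4.322 in².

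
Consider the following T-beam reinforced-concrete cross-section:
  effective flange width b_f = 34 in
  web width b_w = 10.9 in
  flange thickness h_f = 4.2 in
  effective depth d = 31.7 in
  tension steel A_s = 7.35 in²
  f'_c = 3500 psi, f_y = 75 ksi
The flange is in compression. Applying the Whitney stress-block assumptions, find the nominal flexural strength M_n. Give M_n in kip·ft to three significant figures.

Tension: T = A_s f_y = 7.35 × 75 = 551.25 kips.
Try a within the flange: a = T/(0.85 f'_c b_f) = 551.25/(0.85 × 3.5 × 34) = 5.450 in.
a = 5.450 > h_f = 4.2 in: the block extends into the web. Split into flange-overhang and web parts.
C_f = 0.85 f'_c (b_f − b_w) h_f = 0.85 × 3.5 × (34 − 10.9) × 4.2 = 288.6 kips.
Remaining web compression depth: a_w = (T − C_f)/(0.85 f'_c b_w) = (551.25 − 288.6)/(0.85 × 3.5 × 10.9) = 8.100 in.
M_n = C_f(d − h_f/2) + (T − C_f)(d − a_w/2) = 288.6 × (31.7 − 2.1) + 262.65 × (31.7 − 4.05) = 8542.6 + 7262.3 = 15804.9 kip·in.
M_n = 15804.9/12 = 1317.08 kip·ft.

M_n ≈ 1320 kip·ft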